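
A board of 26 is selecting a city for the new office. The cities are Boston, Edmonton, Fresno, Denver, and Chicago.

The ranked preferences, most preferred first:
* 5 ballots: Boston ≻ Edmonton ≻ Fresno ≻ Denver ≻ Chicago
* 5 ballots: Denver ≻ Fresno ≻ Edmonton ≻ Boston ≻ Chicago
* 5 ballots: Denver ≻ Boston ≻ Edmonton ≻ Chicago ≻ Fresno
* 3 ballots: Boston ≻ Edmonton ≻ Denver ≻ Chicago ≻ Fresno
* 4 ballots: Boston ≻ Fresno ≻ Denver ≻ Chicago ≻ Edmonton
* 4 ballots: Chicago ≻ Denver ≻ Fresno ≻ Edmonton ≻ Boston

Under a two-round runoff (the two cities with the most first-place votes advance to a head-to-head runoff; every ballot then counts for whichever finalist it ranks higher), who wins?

Denver

Round 1 first-place votes: Boston 12, Edmonton 0, Fresno 0, Denver 10, Chicago 4. Boston and Denver advance.
Runoff: Boston is ranked above Denver on 12 ballots, Denver above Boston on 14.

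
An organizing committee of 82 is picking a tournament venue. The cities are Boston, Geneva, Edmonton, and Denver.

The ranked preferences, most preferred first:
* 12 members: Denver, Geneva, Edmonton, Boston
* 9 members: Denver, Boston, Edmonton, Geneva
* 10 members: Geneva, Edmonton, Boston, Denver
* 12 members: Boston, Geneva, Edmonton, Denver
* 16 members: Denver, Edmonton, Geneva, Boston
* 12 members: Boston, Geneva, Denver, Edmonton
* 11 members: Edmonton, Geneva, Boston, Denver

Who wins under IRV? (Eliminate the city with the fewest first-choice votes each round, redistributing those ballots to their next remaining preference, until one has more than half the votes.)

Boston

Round 1: Boston 24, Geneva 10, Edmonton 11, Denver 37. Geneva eliminated.
Round 2: Boston 24, Edmonton 21, Denver 37. Edmonton eliminated.
Round 3: Boston 45, Denver 37. Boston has a majority (≥42).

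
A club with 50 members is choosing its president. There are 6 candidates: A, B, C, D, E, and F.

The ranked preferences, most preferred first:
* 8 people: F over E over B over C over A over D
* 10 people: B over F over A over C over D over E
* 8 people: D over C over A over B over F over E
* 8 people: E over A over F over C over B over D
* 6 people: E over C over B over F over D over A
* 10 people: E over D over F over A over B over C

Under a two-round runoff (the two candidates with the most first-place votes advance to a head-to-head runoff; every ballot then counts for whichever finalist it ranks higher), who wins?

E

Round 1 first-place votes: A 0, B 10, C 0, D 8, E 24, F 8. E and B advance.
Runoff: E is ranked above B on 32 ballots, B above E on 18.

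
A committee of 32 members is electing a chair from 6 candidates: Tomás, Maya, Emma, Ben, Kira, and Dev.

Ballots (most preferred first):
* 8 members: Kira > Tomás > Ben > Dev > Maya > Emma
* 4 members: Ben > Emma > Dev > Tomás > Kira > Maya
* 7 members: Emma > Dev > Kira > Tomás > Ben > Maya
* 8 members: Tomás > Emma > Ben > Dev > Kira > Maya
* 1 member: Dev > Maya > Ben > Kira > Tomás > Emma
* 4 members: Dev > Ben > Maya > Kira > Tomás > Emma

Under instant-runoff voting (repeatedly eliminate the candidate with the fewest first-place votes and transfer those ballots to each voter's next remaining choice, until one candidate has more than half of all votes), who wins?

Round 1: Tomás 8, Maya 0, Emma 7, Ben 4, Kira 8, Dev 5. Maya eliminated.
Round 2: Tomás 8, Emma 7, Ben 4, Kira 8, Dev 5. Ben eliminated.
Round 3: Tomás 8, Emma 11, Kira 8, Dev 5. Dev eliminated.
Round 4: Tomás 8, Emma 11, Kira 13. Tomás eliminated.
Round 5: Emma 19, Kira 13. Emma has a majority (≥17).

Emma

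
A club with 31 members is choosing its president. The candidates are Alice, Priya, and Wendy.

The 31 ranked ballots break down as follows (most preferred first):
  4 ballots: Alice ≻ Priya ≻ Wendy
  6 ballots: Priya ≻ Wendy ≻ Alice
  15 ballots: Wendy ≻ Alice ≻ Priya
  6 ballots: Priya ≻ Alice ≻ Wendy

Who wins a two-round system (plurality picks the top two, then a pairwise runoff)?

Round 1 first-place votes: Alice 4, Priya 12, Wendy 15. Wendy and Priya advance.
Runoff: Wendy is ranked above Priya on 15 ballots, Priya above Wendy on 16.

Priya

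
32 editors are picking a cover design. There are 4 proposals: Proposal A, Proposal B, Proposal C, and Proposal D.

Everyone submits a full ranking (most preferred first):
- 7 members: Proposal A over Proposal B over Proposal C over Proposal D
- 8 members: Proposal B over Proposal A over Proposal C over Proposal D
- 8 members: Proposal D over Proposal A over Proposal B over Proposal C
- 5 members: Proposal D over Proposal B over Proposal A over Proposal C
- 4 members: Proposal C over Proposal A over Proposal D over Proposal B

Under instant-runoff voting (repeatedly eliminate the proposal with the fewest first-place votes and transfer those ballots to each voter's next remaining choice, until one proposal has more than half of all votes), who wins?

Round 1: Proposal A 7, Proposal B 8, Proposal C 4, Proposal D 13. Proposal C eliminated.
Round 2: Proposal A 11, Proposal B 8, Proposal D 13. Proposal B eliminated.
Round 3: Proposal A 19, Proposal D 13. Proposal A has a majority (≥17).

Proposal A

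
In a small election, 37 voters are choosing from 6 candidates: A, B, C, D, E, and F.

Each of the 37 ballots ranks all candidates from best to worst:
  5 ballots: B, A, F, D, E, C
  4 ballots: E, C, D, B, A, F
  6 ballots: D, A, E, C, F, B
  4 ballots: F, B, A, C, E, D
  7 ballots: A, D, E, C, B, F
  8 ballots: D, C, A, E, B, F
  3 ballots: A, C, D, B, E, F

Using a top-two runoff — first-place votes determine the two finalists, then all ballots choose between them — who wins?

Round 1 first-place votes: A 10, B 5, C 0, D 14, E 4, F 4. D and A advance.
Runoff: D is ranked above A on 18 ballots, A above D on 19.

A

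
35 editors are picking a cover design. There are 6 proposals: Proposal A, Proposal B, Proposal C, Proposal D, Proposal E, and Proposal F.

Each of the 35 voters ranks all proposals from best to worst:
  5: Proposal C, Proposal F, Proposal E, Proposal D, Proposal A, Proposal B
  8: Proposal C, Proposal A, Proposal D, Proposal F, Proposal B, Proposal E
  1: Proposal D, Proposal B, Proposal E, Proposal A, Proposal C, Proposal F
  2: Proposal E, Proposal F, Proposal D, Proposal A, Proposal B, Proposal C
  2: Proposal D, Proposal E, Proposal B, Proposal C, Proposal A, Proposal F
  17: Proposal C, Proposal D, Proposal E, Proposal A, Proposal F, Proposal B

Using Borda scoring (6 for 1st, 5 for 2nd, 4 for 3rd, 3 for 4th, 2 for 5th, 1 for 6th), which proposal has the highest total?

Proposal C

Proposal A: 5×2 + 8×5 + 1×3 + 2×3 + 2×2 + 17×3 = 114
Proposal B: 5×1 + 8×2 + 1×5 + 2×2 + 2×4 + 17×1 = 55
Proposal C: 5×6 + 8×6 + 1×2 + 2×1 + 2×3 + 17×6 = 190
Proposal D: 5×3 + 8×4 + 1×6 + 2×4 + 2×6 + 17×5 = 158
Proposal E: 5×4 + 8×1 + 1×4 + 2×6 + 2×5 + 17×4 = 122
Proposal F: 5×5 + 8×3 + 1×1 + 2×5 + 2×1 + 17×2 = 96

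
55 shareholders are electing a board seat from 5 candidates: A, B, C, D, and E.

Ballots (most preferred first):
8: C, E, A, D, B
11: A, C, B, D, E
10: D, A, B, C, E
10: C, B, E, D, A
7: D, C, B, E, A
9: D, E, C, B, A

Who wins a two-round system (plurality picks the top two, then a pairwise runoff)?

C

Round 1 first-place votes: A 11, B 0, C 18, D 26, E 0. D and C advance.
Runoff: D is ranked above C on 26 ballots, C above D on 29.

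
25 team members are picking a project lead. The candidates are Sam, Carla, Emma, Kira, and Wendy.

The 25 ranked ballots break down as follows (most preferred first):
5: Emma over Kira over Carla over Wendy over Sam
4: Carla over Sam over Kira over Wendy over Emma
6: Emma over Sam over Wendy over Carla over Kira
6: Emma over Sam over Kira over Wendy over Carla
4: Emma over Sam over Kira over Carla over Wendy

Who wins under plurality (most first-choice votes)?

First-place votes: Sam 0, Carla 4, Emma 21, Kira 0, Wendy 0.

Emma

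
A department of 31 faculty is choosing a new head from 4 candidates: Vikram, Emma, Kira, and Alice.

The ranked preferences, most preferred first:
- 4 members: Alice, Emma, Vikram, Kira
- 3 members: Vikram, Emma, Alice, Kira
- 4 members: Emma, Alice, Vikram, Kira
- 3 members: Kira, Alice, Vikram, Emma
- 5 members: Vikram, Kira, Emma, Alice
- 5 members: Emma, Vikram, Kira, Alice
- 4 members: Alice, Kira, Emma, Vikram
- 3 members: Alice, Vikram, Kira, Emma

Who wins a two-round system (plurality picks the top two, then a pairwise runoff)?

Emma

Round 1 first-place votes: Vikram 8, Emma 9, Kira 3, Alice 11. Alice and Emma advance.
Runoff: Alice is ranked above Emma on 14 ballots, Emma above Alice on 17.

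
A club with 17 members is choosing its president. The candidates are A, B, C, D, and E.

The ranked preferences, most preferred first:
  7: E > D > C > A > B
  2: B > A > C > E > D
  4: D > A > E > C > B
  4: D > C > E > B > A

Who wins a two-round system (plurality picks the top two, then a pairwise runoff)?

Round 1 first-place votes: A 0, B 2, C 0, D 8, E 7. D and E advance.
Runoff: D is ranked above E on 8 ballots, E above D on 9.

E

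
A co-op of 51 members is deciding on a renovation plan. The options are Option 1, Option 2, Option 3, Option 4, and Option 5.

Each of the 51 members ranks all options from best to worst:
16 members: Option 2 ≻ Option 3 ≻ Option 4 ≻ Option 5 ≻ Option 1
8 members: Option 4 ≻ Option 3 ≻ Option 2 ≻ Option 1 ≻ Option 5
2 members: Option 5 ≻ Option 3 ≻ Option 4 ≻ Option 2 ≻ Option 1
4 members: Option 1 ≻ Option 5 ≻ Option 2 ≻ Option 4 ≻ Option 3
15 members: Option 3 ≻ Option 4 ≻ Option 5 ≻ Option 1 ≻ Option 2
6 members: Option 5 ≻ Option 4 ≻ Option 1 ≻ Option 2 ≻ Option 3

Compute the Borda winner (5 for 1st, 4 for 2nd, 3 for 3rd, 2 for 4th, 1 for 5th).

Option 3

Option 1: 16×1 + 8×2 + 2×1 + 4×5 + 15×2 + 6×3 = 102
Option 2: 16×5 + 8×3 + 2×2 + 4×3 + 15×1 + 6×2 = 147
Option 3: 16×4 + 8×4 + 2×4 + 4×1 + 15×5 + 6×1 = 189
Option 4: 16×3 + 8×5 + 2×3 + 4×2 + 15×4 + 6×4 = 186
Option 5: 16×2 + 8×1 + 2×5 + 4×4 + 15×3 + 6×5 = 141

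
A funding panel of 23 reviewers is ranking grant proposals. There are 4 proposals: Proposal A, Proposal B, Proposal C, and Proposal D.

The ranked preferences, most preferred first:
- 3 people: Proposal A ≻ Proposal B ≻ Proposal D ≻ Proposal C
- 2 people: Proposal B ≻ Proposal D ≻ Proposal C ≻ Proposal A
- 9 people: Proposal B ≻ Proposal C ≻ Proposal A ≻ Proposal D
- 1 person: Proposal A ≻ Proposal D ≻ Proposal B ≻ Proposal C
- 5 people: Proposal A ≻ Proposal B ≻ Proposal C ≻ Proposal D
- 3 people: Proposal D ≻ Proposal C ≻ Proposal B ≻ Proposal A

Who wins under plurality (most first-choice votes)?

Proposal B

First-place votes: Proposal A 9, Proposal B 11, Proposal C 0, Proposal D 3.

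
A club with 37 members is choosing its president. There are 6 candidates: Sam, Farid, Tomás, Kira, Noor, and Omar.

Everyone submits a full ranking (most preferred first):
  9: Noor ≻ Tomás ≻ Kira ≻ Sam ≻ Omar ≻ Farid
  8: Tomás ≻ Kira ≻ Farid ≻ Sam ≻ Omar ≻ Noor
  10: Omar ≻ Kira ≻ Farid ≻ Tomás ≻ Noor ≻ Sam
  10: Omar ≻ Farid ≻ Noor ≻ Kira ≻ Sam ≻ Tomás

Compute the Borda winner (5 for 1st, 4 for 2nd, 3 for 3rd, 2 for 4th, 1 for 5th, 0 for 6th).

Sam: 9×2 + 8×2 + 10×0 + 10×1 = 44
Farid: 9×0 + 8×3 + 10×3 + 10×4 = 94
Tomás: 9×4 + 8×5 + 10×2 + 10×0 = 96
Kira: 9×3 + 8×4 + 10×4 + 10×2 = 119
Noor: 9×5 + 8×0 + 10×1 + 10×3 = 85
Omar: 9×1 + 8×1 + 10×5 + 10×5 = 117

Kira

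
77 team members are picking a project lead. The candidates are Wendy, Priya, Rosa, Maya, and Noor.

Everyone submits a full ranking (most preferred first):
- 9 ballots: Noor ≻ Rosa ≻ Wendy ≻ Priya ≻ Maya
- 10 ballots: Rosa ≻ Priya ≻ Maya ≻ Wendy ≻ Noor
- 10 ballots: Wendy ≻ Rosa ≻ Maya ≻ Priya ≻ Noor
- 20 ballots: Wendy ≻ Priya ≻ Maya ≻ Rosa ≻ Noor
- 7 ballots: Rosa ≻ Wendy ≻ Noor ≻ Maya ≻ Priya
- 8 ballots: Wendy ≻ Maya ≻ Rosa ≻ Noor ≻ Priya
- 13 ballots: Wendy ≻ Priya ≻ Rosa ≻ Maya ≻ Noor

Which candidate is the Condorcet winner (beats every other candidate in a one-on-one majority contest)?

Wendy vs Priya: 67–10
Wendy vs Rosa: 51–26
Wendy vs Maya: 67–10
Wendy vs Noor: 68–9
Wendy beats every other candidate.

Wendy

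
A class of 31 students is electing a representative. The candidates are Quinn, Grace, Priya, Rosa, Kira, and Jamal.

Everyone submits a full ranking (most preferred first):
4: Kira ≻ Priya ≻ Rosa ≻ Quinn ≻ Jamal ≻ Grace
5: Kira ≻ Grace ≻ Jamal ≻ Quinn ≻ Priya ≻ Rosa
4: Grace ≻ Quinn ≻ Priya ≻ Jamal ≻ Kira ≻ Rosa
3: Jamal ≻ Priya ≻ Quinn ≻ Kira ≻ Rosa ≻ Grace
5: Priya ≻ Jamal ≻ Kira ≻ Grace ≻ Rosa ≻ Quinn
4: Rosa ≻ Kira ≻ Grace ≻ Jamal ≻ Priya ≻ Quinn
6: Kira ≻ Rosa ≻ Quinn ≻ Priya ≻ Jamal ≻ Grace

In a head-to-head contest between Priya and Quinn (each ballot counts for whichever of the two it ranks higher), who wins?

Priya

Priya is ranked above Quinn on 16 ballots; Quinn above Priya on 15.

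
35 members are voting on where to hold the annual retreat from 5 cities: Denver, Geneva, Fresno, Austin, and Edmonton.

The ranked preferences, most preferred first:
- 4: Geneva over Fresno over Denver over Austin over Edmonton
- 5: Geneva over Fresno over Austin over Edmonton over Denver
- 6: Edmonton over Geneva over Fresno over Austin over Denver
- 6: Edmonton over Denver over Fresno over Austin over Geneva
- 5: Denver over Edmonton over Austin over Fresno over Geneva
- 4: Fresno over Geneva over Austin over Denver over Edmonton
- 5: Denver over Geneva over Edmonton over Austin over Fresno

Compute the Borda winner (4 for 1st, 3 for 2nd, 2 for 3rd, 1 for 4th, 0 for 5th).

Denver: 4×2 + 5×0 + 6×0 + 6×3 + 5×4 + 4×1 + 5×4 = 70
Geneva: 4×4 + 5×4 + 6×3 + 6×0 + 5×0 + 4×3 + 5×3 = 81
Fresno: 4×3 + 5×3 + 6×2 + 6×2 + 5×1 + 4×4 + 5×0 = 72
Austin: 4×1 + 5×2 + 6×1 + 6×1 + 5×2 + 4×2 + 5×1 = 49
Edmonton: 4×0 + 5×1 + 6×4 + 6×4 + 5×3 + 4×0 + 5×2 = 78

Geneva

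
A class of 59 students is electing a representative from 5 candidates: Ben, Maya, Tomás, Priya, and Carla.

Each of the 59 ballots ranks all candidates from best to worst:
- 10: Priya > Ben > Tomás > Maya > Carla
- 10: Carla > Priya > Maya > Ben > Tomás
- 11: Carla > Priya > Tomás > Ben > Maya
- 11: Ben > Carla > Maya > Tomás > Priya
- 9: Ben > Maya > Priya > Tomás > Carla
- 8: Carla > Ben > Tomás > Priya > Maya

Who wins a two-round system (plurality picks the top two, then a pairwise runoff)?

Round 1 first-place votes: Ben 20, Maya 0, Tomás 0, Priya 10, Carla 29. Carla and Ben advance.
Runoff: Carla is ranked above Ben on 29 ballots, Ben above Carla on 30.

Ben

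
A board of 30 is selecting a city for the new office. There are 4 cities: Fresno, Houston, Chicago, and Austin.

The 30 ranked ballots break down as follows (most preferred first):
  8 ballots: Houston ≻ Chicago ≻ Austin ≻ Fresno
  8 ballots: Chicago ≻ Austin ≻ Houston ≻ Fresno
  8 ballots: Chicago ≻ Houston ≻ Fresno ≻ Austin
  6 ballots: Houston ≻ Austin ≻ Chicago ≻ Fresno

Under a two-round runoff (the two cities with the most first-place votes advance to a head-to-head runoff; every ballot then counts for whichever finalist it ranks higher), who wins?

Round 1 first-place votes: Fresno 0, Houston 14, Chicago 16, Austin 0. Chicago and Houston advance.
Runoff: Chicago is ranked above Houston on 16 ballots, Houston above Chicago on 14.

Chicago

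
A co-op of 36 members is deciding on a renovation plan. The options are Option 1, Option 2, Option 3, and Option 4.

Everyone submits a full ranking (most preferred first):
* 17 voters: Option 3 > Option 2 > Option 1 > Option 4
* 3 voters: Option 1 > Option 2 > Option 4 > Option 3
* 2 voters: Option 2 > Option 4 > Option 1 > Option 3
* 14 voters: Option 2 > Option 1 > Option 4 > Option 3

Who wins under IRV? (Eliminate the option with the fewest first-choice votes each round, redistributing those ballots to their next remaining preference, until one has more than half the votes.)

Option 2

Round 1: Option 1 3, Option 2 16, Option 3 17, Option 4 0. Option 4 eliminated.
Round 2: Option 1 3, Option 2 16, Option 3 17. Option 1 eliminated.
Round 3: Option 2 19, Option 3 17. Option 2 has a majority (≥19).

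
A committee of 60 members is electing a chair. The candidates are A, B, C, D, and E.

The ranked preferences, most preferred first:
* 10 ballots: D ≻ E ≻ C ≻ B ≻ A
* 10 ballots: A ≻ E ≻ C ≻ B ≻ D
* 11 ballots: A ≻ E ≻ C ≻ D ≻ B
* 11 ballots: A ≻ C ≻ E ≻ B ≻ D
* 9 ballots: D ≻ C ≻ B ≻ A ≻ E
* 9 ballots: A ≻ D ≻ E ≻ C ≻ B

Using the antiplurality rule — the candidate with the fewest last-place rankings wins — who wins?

Last-place votes: A 10, B 20, C 0, D 21, E 9.

C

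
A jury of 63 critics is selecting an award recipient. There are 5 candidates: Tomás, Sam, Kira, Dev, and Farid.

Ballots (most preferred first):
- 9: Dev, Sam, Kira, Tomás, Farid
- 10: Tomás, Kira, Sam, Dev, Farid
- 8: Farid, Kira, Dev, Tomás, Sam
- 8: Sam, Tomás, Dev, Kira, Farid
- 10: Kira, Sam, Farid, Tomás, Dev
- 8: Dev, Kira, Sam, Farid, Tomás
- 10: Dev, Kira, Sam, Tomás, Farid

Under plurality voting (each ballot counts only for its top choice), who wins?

First-place votes: Tomás 10, Sam 8, Kira 10, Dev 27, Farid 8.

Dev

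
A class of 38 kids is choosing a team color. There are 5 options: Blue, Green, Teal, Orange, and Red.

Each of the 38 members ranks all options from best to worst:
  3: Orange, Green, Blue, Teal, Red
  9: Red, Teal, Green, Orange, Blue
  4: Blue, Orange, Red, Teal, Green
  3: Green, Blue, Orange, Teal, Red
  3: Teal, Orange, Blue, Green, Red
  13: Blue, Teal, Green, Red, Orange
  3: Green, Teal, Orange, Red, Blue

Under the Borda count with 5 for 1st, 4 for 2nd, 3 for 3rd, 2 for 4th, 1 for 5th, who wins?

Teal

Blue: 3×3 + 9×1 + 4×5 + 3×4 + 3×3 + 13×5 + 3×1 = 127
Green: 3×4 + 9×3 + 4×1 + 3×5 + 3×2 + 13×3 + 3×5 = 118
Teal: 3×2 + 9×4 + 4×2 + 3×2 + 3×5 + 13×4 + 3×4 = 135
Orange: 3×5 + 9×2 + 4×4 + 3×3 + 3×4 + 13×1 + 3×3 = 92
Red: 3×1 + 9×5 + 4×3 + 3×1 + 3×1 + 13×2 + 3×2 = 98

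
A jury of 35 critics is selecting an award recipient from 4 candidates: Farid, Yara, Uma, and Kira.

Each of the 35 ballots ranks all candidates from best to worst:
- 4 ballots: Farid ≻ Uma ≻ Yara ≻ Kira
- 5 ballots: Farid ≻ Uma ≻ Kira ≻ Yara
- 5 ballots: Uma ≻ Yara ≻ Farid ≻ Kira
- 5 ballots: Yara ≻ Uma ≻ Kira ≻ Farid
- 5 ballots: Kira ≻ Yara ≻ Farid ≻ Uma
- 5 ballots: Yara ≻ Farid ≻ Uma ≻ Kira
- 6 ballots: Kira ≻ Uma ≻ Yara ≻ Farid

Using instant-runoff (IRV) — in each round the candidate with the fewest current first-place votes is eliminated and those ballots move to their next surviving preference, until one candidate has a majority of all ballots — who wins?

Round 1: Farid 9, Yara 10, Uma 5, Kira 11. Uma eliminated.
Round 2: Farid 9, Yara 15, Kira 11. Farid eliminated.
Round 3: Yara 19, Kira 16. Yara has a majority (≥18).

Yara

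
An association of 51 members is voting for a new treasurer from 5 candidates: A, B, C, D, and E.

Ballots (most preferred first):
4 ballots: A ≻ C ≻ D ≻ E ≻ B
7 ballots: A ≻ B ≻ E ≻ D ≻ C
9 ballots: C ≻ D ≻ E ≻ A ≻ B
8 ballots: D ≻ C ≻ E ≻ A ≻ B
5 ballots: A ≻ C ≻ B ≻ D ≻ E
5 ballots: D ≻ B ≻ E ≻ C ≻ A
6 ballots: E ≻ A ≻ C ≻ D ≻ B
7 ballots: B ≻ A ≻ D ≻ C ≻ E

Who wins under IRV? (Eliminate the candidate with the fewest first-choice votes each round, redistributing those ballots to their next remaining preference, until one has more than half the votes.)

A

Round 1: A 16, B 7, C 9, D 13, E 6. E eliminated.
Round 2: A 22, B 7, C 9, D 13. B eliminated.
Round 3: A 29, C 9, D 13. A has a majority (≥26).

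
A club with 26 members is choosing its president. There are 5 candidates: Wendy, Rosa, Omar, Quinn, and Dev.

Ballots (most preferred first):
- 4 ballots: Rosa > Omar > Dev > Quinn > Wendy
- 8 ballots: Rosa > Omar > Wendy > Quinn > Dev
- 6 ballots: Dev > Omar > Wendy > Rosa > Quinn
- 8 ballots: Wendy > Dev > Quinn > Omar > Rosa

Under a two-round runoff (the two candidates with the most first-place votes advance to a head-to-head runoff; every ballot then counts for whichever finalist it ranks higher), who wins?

Round 1 first-place votes: Wendy 8, Rosa 12, Omar 0, Quinn 0, Dev 6. Rosa and Wendy advance.
Runoff: Rosa is ranked above Wendy on 12 ballots, Wendy above Rosa on 14.

Wendy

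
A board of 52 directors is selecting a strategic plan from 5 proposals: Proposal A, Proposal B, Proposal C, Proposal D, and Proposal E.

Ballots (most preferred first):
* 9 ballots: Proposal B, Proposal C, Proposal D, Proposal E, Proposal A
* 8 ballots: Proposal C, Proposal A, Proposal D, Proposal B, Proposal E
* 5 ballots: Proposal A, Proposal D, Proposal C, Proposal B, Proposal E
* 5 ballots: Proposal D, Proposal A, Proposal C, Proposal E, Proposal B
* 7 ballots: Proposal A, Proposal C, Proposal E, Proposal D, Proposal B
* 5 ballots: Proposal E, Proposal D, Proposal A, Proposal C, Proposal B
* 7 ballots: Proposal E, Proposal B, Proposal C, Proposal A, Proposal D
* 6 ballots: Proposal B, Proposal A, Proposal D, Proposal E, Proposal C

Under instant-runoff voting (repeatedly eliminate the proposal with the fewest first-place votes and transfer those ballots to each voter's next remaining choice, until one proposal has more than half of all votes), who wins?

Proposal A

Round 1: Proposal A 12, Proposal B 15, Proposal C 8, Proposal D 5, Proposal E 12. Proposal D eliminated.
Round 2: Proposal A 17, Proposal B 15, Proposal C 8, Proposal E 12. Proposal C eliminated.
Round 3: Proposal A 25, Proposal B 15, Proposal E 12. Proposal E eliminated.
Round 4: Proposal A 30, Proposal B 22. Proposal A has a majority (≥27).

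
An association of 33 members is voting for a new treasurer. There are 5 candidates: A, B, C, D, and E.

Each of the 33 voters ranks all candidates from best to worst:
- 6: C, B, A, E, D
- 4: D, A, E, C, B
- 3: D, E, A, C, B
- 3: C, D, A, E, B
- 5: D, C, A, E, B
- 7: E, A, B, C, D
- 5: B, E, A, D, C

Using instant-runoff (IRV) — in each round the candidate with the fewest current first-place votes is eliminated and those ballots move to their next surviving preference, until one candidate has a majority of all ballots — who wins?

E

Round 1: A 0, B 5, C 9, D 12, E 7. A eliminated.
Round 2: B 5, C 9, D 12, E 7. B eliminated.
Round 3: C 9, D 12, E 12. C eliminated.
Round 4: D 15, E 18. E has a majority (≥17).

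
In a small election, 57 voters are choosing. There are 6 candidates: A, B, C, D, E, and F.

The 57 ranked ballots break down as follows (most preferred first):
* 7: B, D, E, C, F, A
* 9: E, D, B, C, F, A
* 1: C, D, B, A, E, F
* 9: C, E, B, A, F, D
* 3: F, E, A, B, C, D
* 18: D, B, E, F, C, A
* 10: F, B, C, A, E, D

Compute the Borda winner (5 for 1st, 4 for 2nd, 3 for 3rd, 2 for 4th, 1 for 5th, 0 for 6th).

A: 7×0 + 9×0 + 1×2 + 9×2 + 3×3 + 18×0 + 10×2 = 49
B: 7×5 + 9×3 + 1×3 + 9×3 + 3×2 + 18×4 + 10×4 = 210
C: 7×2 + 9×2 + 1×5 + 9×5 + 3×1 + 18×1 + 10×3 = 133
D: 7×4 + 9×4 + 1×4 + 9×0 + 3×0 + 18×5 + 10×0 = 158
E: 7×3 + 9×5 + 1×1 + 9×4 + 3×4 + 18×3 + 10×1 = 179
F: 7×1 + 9×1 + 1×0 + 9×1 + 3×5 + 18×2 + 10×5 = 126

B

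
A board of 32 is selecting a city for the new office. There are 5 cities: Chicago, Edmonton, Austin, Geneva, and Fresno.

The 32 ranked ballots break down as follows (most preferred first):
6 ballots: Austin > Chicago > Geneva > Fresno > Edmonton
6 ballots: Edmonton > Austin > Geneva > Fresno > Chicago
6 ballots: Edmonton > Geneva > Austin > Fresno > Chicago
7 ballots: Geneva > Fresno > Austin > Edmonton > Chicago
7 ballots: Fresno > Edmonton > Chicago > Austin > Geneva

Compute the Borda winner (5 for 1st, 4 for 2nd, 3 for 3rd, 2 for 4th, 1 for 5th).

Chicago: 6×4 + 6×1 + 6×1 + 7×1 + 7×3 = 64
Edmonton: 6×1 + 6×5 + 6×5 + 7×2 + 7×4 = 108
Austin: 6×5 + 6×4 + 6×3 + 7×3 + 7×2 = 107
Geneva: 6×3 + 6×3 + 6×4 + 7×5 + 7×1 = 102
Fresno: 6×2 + 6×2 + 6×2 + 7×4 + 7×5 = 99

Edmonton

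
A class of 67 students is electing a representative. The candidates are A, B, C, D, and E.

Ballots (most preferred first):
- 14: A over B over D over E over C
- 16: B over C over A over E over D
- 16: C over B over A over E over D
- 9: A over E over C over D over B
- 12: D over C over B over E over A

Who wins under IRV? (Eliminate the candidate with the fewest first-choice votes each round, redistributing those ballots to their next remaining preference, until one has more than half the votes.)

Round 1: A 23, B 16, C 16, D 12, E 0. E eliminated.
Round 2: A 23, B 16, C 16, D 12. D eliminated.
Round 3: A 23, B 16, C 28. B eliminated.
Round 4: A 23, C 44. C has a majority (≥34).

C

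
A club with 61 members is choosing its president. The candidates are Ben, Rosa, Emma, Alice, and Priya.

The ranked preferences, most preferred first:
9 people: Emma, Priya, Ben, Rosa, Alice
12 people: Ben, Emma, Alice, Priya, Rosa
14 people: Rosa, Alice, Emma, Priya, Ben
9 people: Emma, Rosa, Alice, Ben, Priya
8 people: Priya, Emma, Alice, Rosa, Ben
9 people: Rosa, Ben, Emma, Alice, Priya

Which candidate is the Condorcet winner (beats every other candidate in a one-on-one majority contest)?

Emma

Emma vs Ben: 40–21
Emma vs Rosa: 38–23
Emma vs Alice: 47–14
Emma vs Priya: 53–8
Emma beats every other candidate.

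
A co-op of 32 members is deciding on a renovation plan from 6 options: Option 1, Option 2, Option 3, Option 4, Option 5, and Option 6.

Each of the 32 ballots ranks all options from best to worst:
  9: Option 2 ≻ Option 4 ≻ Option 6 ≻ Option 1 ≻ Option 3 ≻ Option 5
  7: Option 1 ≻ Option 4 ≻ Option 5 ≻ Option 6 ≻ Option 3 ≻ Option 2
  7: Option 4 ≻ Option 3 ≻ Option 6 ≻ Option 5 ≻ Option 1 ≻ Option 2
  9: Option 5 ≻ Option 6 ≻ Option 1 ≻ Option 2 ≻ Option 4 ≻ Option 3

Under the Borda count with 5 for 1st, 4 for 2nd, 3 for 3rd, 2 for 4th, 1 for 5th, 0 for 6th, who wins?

Option 4

Option 1: 9×2 + 7×5 + 7×1 + 9×3 = 87
Option 2: 9×5 + 7×0 + 7×0 + 9×2 = 63
Option 3: 9×1 + 7×1 + 7×4 + 9×0 = 44
Option 4: 9×4 + 7×4 + 7×5 + 9×1 = 108
Option 5: 9×0 + 7×3 + 7×2 + 9×5 = 80
Option 6: 9×3 + 7×2 + 7×3 + 9×4 = 98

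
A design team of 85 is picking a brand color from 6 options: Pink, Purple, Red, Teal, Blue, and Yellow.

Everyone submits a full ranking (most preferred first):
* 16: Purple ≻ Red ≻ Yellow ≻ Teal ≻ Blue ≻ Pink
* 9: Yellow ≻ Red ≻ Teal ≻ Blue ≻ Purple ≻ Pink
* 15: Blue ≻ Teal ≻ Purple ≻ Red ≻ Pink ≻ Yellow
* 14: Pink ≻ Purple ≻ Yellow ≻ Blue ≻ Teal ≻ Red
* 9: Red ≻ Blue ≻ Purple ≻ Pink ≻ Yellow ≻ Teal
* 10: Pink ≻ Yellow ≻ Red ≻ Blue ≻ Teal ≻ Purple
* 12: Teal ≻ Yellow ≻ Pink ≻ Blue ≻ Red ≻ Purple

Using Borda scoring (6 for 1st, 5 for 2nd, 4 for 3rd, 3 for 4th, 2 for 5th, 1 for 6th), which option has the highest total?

Pink: 16×1 + 9×1 + 15×2 + 14×6 + 9×3 + 10×6 + 12×4 = 274
Purple: 16×6 + 9×2 + 15×4 + 14×5 + 9×4 + 10×1 + 12×1 = 302
Red: 16×5 + 9×5 + 15×3 + 14×1 + 9×6 + 10×4 + 12×2 = 302
Teal: 16×3 + 9×4 + 15×5 + 14×2 + 9×1 + 10×2 + 12×6 = 288
Blue: 16×2 + 9×3 + 15×6 + 14×3 + 9×5 + 10×3 + 12×3 = 302
Yellow: 16×4 + 9×6 + 15×1 + 14×4 + 9×2 + 10×5 + 12×5 = 317

Yellow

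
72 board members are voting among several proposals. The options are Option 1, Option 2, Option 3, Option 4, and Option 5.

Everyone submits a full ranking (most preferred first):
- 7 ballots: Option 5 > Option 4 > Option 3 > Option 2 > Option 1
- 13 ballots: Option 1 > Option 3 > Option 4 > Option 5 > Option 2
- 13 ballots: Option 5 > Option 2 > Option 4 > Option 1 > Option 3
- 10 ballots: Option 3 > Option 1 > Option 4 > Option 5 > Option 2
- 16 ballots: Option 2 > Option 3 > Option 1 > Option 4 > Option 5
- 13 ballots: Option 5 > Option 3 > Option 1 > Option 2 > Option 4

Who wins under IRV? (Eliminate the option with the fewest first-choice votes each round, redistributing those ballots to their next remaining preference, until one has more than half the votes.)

Option 1

Round 1: Option 1 13, Option 2 16, Option 3 10, Option 4 0, Option 5 33. Option 4 eliminated.
Round 2: Option 1 13, Option 2 16, Option 3 10, Option 5 33. Option 3 eliminated.
Round 3: Option 1 23, Option 2 16, Option 5 33. Option 2 eliminated.
Round 4: Option 1 39, Option 5 33. Option 1 has a majority (≥37).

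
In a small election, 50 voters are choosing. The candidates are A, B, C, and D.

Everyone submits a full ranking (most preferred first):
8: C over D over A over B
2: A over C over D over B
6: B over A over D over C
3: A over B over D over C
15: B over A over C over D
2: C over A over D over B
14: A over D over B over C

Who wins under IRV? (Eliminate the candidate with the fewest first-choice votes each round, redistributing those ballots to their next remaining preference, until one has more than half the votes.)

A

Round 1: A 19, B 21, C 10, D 0. D eliminated.
Round 2: A 19, B 21, C 10. C eliminated.
Round 3: A 29, B 21. A has a majority (≥26).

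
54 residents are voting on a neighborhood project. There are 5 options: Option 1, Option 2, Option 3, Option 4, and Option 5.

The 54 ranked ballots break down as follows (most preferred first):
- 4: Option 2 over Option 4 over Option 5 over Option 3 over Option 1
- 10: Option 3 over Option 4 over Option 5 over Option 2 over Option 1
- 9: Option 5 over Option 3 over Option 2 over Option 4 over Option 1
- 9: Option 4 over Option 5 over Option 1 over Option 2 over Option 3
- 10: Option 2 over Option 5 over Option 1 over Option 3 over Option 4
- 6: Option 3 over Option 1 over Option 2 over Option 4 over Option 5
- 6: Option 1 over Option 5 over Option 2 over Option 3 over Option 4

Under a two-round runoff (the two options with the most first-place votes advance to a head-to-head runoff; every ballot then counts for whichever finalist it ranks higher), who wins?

Option 2

Round 1 first-place votes: Option 1 6, Option 2 14, Option 3 16, Option 4 9, Option 5 9. Option 3 and Option 2 advance.
Runoff: Option 3 is ranked above Option 2 on 25 ballots, Option 2 above Option 3 on 29.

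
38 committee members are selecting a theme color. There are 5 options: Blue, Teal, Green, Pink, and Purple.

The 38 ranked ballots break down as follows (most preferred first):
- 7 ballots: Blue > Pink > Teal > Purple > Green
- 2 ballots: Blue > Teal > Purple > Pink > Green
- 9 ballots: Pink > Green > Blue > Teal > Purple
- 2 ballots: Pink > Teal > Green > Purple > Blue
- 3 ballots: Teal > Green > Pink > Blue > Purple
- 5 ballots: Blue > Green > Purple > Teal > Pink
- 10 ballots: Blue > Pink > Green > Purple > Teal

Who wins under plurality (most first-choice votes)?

Blue

First-place votes: Blue 24, Teal 3, Green 0, Pink 11, Purple 0.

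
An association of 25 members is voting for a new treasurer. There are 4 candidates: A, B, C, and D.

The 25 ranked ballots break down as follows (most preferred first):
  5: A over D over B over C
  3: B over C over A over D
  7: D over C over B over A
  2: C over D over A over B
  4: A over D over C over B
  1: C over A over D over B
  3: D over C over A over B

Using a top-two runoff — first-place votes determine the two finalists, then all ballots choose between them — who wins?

Round 1 first-place votes: A 9, B 3, C 3, D 10. D and A advance.
Runoff: D is ranked above A on 12 ballots, A above D on 13.

A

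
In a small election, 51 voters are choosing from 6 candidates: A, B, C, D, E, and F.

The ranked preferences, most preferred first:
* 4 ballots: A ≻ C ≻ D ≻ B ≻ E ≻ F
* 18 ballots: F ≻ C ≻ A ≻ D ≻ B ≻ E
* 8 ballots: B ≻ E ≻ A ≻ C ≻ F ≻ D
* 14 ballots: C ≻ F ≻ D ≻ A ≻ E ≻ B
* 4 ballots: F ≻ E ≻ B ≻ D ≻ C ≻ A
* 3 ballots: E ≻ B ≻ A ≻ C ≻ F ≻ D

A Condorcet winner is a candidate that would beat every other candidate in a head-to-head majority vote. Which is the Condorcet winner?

C

C vs A: 36–15
C vs B: 36–15
C vs D: 47–4
C vs E: 36–15
C vs F: 29–22
C beats every other candidate.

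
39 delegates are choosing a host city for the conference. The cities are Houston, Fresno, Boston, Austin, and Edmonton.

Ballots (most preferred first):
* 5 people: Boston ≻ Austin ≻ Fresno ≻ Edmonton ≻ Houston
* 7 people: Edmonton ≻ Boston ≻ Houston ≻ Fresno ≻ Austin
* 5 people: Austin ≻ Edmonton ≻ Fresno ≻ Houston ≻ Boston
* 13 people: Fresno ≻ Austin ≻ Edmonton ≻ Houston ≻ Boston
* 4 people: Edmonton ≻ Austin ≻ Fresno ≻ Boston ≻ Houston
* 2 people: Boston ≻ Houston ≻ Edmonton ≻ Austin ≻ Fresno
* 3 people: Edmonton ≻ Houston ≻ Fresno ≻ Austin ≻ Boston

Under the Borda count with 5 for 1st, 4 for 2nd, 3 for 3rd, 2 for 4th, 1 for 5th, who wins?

Edmonton

Houston: 5×1 + 7×3 + 5×2 + 13×2 + 4×1 + 2×4 + 3×4 = 86
Fresno: 5×3 + 7×2 + 5×3 + 13×5 + 4×3 + 2×1 + 3×3 = 132
Boston: 5×5 + 7×4 + 5×1 + 13×1 + 4×2 + 2×5 + 3×1 = 92
Austin: 5×4 + 7×1 + 5×5 + 13×4 + 4×4 + 2×2 + 3×2 = 130
Edmonton: 5×2 + 7×5 + 5×4 + 13×3 + 4×5 + 2×3 + 3×5 = 145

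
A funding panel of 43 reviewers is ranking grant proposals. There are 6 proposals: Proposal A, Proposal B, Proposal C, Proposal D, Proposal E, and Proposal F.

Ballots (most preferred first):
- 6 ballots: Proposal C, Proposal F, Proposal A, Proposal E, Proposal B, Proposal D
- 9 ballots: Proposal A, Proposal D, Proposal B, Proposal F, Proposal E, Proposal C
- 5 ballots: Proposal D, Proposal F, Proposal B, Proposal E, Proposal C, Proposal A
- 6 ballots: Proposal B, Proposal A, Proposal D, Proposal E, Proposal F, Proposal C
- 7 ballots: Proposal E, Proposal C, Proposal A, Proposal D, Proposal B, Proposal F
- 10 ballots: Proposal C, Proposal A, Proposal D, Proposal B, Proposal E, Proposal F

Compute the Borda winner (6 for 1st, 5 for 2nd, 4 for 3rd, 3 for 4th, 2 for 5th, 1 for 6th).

Proposal A

Proposal A: 6×4 + 9×6 + 5×1 + 6×5 + 7×4 + 10×5 = 191
Proposal B: 6×2 + 9×4 + 5×4 + 6×6 + 7×2 + 10×3 = 148
Proposal C: 6×6 + 9×1 + 5×2 + 6×1 + 7×5 + 10×6 = 156
Proposal D: 6×1 + 9×5 + 5×6 + 6×4 + 7×3 + 10×4 = 166
Proposal E: 6×3 + 9×2 + 5×3 + 6×3 + 7×6 + 10×2 = 131
Proposal F: 6×5 + 9×3 + 5×5 + 6×2 + 7×1 + 10×1 = 111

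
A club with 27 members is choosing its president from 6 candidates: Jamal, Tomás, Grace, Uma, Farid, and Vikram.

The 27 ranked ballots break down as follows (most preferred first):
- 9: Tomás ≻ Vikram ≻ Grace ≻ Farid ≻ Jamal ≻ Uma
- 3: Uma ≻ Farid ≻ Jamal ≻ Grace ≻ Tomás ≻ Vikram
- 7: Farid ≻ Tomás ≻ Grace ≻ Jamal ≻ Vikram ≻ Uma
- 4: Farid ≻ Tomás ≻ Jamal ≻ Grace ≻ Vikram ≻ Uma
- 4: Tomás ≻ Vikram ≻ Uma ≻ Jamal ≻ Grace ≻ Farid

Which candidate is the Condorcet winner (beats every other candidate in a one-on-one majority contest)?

Farid vs Jamal: 23–4
Farid vs Tomás: 14–13
Farid vs Grace: 14–13
Farid vs Uma: 20–7
Farid vs Vikram: 14–13
Farid beats every other candidate.

Farid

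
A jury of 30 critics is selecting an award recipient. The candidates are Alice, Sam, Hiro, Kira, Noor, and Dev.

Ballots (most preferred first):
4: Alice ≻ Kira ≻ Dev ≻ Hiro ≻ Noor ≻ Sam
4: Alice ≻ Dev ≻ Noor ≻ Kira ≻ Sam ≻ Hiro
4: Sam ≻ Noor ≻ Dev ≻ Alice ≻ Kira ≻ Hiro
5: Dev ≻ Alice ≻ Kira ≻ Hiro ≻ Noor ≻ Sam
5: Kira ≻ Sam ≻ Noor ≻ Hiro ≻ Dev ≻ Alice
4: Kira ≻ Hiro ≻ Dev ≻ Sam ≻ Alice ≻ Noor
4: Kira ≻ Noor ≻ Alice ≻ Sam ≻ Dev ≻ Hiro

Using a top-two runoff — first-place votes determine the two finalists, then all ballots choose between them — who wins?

Alice

Round 1 first-place votes: Alice 8, Sam 4, Hiro 0, Kira 13, Noor 0, Dev 5. Kira and Alice advance.
Runoff: Kira is ranked above Alice on 13 ballots, Alice above Kira on 17.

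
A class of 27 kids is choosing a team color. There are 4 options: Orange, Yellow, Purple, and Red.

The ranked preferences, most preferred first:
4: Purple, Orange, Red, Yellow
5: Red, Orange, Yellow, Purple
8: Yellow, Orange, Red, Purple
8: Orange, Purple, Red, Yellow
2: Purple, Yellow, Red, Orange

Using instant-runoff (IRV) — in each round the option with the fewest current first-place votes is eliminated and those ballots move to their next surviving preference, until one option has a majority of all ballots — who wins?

Orange

Round 1: Orange 8, Yellow 8, Purple 6, Red 5. Red eliminated.
Round 2: Orange 13, Yellow 8, Purple 6. Purple eliminated.
Round 3: Orange 17, Yellow 10. Orange has a majority (≥14).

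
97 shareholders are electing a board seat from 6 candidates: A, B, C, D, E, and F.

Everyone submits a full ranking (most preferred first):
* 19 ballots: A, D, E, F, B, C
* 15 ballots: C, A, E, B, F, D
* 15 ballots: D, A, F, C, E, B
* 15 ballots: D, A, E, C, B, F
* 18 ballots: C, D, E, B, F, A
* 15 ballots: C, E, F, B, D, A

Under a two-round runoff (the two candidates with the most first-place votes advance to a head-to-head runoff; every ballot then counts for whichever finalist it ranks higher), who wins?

D

Round 1 first-place votes: A 19, B 0, C 48, D 30, E 0, F 0. C and D advance.
Runoff: C is ranked above D on 48 ballots, D above C on 49.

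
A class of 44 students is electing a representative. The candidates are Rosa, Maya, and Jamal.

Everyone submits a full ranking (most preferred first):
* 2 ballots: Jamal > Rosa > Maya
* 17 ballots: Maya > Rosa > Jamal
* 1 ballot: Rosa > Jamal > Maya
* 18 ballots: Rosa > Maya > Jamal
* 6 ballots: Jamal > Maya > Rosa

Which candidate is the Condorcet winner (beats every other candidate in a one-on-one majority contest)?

Maya

Maya vs Rosa: 23–21
Maya vs Jamal: 35–9
Maya beats every other candidate.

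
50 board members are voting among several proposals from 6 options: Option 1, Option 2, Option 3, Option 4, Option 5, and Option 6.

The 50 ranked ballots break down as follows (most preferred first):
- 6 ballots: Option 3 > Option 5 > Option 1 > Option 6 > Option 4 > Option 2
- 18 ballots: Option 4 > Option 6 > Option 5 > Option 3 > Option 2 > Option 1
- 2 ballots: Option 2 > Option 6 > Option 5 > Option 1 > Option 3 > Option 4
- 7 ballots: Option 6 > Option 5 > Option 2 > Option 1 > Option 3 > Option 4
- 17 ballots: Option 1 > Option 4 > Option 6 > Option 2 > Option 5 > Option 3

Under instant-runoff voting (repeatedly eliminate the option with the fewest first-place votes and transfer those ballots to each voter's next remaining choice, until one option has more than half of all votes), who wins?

Round 1: Option 1 17, Option 2 2, Option 3 6, Option 4 18, Option 5 0, Option 6 7. Option 5 eliminated.
Round 2: Option 1 17, Option 2 2, Option 3 6, Option 4 18, Option 6 7. Option 2 eliminated.
Round 3: Option 1 17, Option 3 6, Option 4 18, Option 6 9. Option 3 eliminated.
Round 4: Option 1 23, Option 4 18, Option 6 9. Option 6 eliminated.
Round 5: Option 1 32, Option 4 18. Option 1 has a majority (≥26).

Option 1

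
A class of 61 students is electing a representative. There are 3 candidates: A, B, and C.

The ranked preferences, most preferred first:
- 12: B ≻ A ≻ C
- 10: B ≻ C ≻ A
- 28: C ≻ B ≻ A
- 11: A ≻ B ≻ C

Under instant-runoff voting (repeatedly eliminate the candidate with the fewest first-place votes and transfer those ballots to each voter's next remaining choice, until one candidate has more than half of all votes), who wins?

Round 1: A 11, B 22, C 28. A eliminated.
Round 2: B 33, C 28. B has a majority (≥31).

B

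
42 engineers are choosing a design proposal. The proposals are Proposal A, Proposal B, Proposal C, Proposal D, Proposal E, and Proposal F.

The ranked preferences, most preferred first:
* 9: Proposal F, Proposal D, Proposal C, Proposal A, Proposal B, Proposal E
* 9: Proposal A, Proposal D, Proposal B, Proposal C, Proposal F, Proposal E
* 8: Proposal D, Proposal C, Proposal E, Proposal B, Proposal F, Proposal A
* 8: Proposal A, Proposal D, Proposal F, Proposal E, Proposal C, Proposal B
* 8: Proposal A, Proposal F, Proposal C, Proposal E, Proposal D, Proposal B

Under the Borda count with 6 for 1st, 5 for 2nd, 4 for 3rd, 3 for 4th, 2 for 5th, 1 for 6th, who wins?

Proposal D

Proposal A: 9×3 + 9×6 + 8×1 + 8×6 + 8×6 = 185
Proposal B: 9×2 + 9×4 + 8×3 + 8×1 + 8×1 = 94
Proposal C: 9×4 + 9×3 + 8×5 + 8×2 + 8×4 = 151
Proposal D: 9×5 + 9×5 + 8×6 + 8×5 + 8×2 = 194
Proposal E: 9×1 + 9×1 + 8×4 + 8×3 + 8×3 = 98
Proposal F: 9×6 + 9×2 + 8×2 + 8×4 + 8×5 = 160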